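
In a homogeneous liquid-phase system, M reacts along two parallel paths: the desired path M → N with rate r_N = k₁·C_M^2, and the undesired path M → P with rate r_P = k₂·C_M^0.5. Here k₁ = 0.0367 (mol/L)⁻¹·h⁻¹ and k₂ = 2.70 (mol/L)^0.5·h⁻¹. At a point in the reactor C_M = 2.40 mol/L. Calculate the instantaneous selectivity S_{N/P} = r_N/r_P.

S_{N/P} = r_N/r_P = (k₁·C_M^2)/(k₂·C_M^0.5) = (k₁/k₂)·C_M^1.5.
= (0.0367×2.400^2) / (2.70×2.400^0.5) = 0.2114/4.183 = 0.0505.

0.0505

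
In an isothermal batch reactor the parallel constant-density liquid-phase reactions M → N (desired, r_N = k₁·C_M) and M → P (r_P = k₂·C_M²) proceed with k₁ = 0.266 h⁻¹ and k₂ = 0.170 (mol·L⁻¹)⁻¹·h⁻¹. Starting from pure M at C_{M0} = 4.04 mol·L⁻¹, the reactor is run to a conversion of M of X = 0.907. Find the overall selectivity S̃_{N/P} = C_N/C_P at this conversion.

0.828

C_M = C_{M0}(1−X) = 0.3757 mol·L⁻¹.
Along a PFR/batch, dC_N/dC_M = −r_N/(r_N+r_P) = −k₁/(k₁+k₂·C_M).
Integrating from C_{M0} to C_M: C_N = (0.266/0.170)·ln[(0.266+0.170·4.04)/(0.266+0.170·0.376)] = 1.565·ln(0.9528/0.3299) = 1.660 mol·L⁻¹.
C_P = (C_{M0}−C_M)−C_N = 2.005 mol·L⁻¹; S̃_{N/P} = 1.660/2.005 = 0.828.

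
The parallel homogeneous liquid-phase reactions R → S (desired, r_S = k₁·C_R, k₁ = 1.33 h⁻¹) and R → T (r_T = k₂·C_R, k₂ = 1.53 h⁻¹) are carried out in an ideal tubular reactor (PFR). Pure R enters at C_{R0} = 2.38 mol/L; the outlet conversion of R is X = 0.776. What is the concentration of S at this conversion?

0.859 mol/L

C_R = C_{R0}(1−X) = 0.5331 mol/L.
Both paths are first order in R, so the instantaneous fraction to S is constant: dC_S/d(−C_R) = k₁/(k₁+k₂) = 0.4650.
C_S = 0.4650·(C_{R0}−C_R) = 0.4650×1.847 = 0.859 mol/L.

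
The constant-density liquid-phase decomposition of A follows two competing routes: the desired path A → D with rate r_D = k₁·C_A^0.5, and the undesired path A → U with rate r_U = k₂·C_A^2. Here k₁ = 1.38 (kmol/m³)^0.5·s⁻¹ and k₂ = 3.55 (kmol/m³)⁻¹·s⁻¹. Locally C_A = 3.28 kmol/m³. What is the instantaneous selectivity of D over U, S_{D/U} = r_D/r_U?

S_{D/U} = r_D/r_U = (k₁·C_A^0.5)/(k₂·C_A^2) = (k₁/k₂)·C_A^-1.5.
= (1.38×3.280^0.5) / (3.55×3.280^2) = 2.499/38.19 = 0.0654.
The undesired path is higher order in A, so low C_A (CSTR or dilute feed) favours D.

0.0654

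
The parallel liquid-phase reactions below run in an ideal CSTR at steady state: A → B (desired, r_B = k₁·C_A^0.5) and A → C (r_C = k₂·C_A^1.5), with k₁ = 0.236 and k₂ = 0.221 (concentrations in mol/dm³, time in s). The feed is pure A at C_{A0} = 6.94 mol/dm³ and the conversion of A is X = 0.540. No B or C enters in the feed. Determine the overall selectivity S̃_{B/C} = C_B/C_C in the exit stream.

0.335

Exit C_A = C_{A0}(1−X) = 6.94×0.460 = 3.192 mol/dm³.
A CSTR operates uniformly at the exit composition, giving r_B = 0.4217 and r_C = 1.261 (each k·C_A^n at C_A = 3.192).
Overall selectivity = C_B/C_C = r_Bτ/(r_Cτ) = r_B/r_C = 0.335.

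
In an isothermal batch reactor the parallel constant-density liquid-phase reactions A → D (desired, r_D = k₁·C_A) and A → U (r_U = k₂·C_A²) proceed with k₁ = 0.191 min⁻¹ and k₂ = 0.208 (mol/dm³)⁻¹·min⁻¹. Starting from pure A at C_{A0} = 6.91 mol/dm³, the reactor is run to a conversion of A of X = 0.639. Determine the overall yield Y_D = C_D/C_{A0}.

0.110

C_A = C_{A0}(1−X) = 2.495 mol/dm³.
Along a PFR/batch, dC_D/dC_A = −r_D/(r_D+r_U) = −k₁/(k₁+k₂·C_A).
Integrating from C_{A0} to C_A: C_D = (0.191/0.208)·ln[(0.191+0.208·6.91)/(0.191+0.208·2.49)] = 0.9183·ln(1.628/0.7099) = 0.7624 mol/dm³.
Y_D = C_D/C_{A0} = 0.7624/6.91 = 0.110.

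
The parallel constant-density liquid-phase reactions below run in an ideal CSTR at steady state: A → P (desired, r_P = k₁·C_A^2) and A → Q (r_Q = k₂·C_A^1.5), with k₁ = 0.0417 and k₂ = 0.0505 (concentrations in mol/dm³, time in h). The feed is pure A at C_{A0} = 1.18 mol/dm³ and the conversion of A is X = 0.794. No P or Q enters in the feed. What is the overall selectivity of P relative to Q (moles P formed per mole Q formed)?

0.407

Exit C_A = C_{A0}(1−X) = 1.18×0.206 = 0.2431 mol/dm³.
A CSTR operates uniformly at the exit composition, giving r_P = 0.002464 and r_Q = 0.006052 (each k·C_A^n at C_A = 0.2431).
Overall selectivity = C_P/C_Q = r_Pτ/(r_Qτ) = r_P/r_Q = 0.407.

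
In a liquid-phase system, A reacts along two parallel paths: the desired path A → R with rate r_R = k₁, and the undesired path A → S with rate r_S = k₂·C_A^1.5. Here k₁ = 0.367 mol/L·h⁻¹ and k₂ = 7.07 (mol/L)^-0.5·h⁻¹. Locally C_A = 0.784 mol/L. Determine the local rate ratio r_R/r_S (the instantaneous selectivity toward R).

S_{R/S} = r_R/r_S = (k₁)/(k₂·C_A^1.5) = (k₁/k₂)·C_A^-1.5.
= (0.367) / (7.07×0.7840^1.5) = 0.3670/4.908 = 0.0748.
The undesired path is higher order in A, so low C_A (CSTR or dilute feed) favours R.

0.0748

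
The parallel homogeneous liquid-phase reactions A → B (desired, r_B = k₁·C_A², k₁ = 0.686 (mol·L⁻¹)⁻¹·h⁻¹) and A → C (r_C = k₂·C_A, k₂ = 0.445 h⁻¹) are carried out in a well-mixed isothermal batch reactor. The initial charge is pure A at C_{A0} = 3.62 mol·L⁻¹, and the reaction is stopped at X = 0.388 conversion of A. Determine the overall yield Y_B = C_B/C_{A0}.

C_A = C_{A0}(1−X) = 2.215 mol·L⁻¹.
Along a PFR/batch, dC_C/dC_A = −r_C/(r_B+r_C) = −k₂/(k₂+k₁·C_A).
Integrating from C_{A0} to C_A: C_C = (0.445/0.686)·ln[(0.445+0.686·3.62)/(0.445+0.686·2.22)] = 0.6487·ln(2.928/1.965) = 0.2589 mol·L⁻¹.
Then C_B = (C_{A0}−C_A) − C_C = 1.405 − 0.2589 = 1.146 mol·L⁻¹.
Y_B = C_B/C_{A0} = 1.146/3.62 = 0.316.

0.316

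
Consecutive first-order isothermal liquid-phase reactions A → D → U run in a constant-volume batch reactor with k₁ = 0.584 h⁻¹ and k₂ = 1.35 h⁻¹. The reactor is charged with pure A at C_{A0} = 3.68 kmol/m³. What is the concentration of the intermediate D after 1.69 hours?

0.759 kmol/m³

The intermediate concentration in a first-order A→B→C sequence is C_D = k₁C_{A0}(e^(−k₁t) − e^(−k₂t))/(k₂−k₁).
e^(−k₁t) = e^(−0.584×1.69) = e^(−0.9870) = 0.3727; e^(−k₂t) = e^(−2.281) = 0.1021.
C_D = 0.584×3.68/(1.35−0.584) × (0.3727−0.1021) = 2.806×0.2706 = 0.7591 kmol/m³.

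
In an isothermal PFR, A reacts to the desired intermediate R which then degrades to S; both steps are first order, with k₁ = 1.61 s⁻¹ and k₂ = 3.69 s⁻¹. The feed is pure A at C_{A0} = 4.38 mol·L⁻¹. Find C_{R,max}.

At the optimum, C_{R,max}/C_{A0} = (k₁/k₂)^[k₂/(k₂−k₁)].
= (1.61/3.69)^(3.69/(3.69−1.61)) = (0.4363)^(1.774) = 0.2296.
C_{R,max} = 0.2296×4.38 = 1.01 mol·L⁻¹.

1.01 mol·L⁻¹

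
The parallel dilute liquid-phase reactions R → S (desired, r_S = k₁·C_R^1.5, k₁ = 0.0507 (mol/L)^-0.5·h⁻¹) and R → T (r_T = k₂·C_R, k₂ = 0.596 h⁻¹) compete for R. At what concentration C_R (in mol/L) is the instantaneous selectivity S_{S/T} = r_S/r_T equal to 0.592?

S_{S/T} = (k₁/k₂)·C_R^0.5 ⇒ C_R = (S·k₂/k₁)^(2).
= (0.592×0.596/0.0507)^(2) = (6.959)^(2) = 48.4 mol/L.

48.4 mol/L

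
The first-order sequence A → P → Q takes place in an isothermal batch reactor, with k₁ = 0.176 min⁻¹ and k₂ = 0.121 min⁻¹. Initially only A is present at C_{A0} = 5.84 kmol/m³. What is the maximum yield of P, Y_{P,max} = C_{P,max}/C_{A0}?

0.439

For a first-order series the maximum intermediate yield is C_{P,max}/C_{A0} = (k₁/k₂)^[k₂/(k₂−k₁)].
= (0.176/0.121)^(0.121/(0.121−0.176)) = (1.455)^(-2.200) = 0.4385.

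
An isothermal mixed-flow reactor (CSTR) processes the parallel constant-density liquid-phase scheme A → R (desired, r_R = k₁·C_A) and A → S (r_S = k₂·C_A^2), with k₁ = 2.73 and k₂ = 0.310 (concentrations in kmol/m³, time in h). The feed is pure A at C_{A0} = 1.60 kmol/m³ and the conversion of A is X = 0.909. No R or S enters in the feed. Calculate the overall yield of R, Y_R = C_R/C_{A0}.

Exit C_A = C_{A0}(1−X) = 1.60×0.0910 = 0.1456 kmol/m³.
A CSTR operates uniformly at the exit composition, giving r_R = 0.3975 and r_S = 0.006572 (each k·C_A^n at C_A = 0.1456).
Fraction of consumed A going to R: r_R/(r_R+r_S) = 0.9837.
C_R = 0.9837·C_{A0}·X = 0.9837×1.60×0.909 = 1.43 kmol/m³; Y_R = C_R/C_{A0} = 0.894.

0.894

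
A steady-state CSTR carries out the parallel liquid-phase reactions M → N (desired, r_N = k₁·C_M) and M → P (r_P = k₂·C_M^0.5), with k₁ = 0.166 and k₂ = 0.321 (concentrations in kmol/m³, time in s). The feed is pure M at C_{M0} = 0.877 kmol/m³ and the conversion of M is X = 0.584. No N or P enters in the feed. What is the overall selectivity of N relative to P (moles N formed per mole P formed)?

Exit C_M = C_{M0}(1−X) = 0.877×0.416 = 0.3648 kmol/m³.
In a CSTR the entire volume is at exit conditions, so r_N = 0.166×0.3648 = 0.06056 and r_P = 0.321×0.3648^0.5 = 0.1939.
Overall selectivity = C_N/C_P = r_Nτ/(r_Pτ) = r_N/r_P = 0.312.

0.312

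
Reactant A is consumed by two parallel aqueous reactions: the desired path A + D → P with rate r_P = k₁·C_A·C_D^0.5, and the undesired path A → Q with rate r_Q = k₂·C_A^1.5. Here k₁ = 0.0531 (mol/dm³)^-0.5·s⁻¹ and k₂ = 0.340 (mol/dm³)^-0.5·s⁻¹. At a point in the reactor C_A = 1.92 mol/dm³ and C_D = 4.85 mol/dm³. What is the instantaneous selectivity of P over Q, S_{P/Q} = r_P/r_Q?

S_{P/Q} = r_P/r_Q = (k₁·C_A·C_D^0.5)/(k₂·C_A^1.5) = (k₁/k₂)·C_A^-0.5·C_D^0.5.
= (0.0531×1.920×4.850^0.5) / (0.340×1.920^1.5) = 0.2245/0.9045 = 0.248.
The undesired path is higher order in A, so low C_A (CSTR or dilute feed) favours P.

0.248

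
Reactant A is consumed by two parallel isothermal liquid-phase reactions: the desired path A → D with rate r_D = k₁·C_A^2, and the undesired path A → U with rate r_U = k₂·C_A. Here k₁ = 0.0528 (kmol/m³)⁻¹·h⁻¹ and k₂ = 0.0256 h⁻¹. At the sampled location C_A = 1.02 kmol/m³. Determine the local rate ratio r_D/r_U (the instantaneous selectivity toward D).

S_{D/U} = r_D/r_U = (k₁·C_A^2)/(k₂·C_A) = (k₁/k₂)·C_A.
= (0.0528×1.020^2) / (0.0256×1.020) = 0.05493/0.02611 = 2.10.
Since the desired path is higher order in A, keeping C_A high (PFR or concentrated feed) favours D.

2.10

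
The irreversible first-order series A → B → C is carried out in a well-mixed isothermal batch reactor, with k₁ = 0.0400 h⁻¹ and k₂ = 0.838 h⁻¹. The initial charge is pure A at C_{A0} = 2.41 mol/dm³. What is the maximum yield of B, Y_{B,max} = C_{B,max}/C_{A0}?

For a first-order series the maximum intermediate yield is C_{B,max}/C_{A0} = (k₁/k₂)^[k₂/(k₂−k₁)].
= (0.0400/0.838)^(0.838/(0.838−0.0400)) = (0.04773)^(1.050) = 0.04098.

0.0410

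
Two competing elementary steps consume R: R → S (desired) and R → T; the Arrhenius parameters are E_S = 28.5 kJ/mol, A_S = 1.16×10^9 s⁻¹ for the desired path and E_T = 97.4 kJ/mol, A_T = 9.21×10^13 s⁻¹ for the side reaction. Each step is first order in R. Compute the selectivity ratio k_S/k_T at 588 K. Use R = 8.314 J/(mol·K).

With equal orders, S_{S/T} = k_S/k_T = (A_S/A_T)·exp[(E_T−E_S)/(RT)].
(E_T−E_S)/(RT) = (97.4−28.5)×10³/(8.314×588) = 68900/4889 = 14.09.
k_S/k_T = (1.16×10^9/9.21×10^13)·exp(14.09) = 1.260×10^-5 × 1.321×10^6 = 16.6.

16.6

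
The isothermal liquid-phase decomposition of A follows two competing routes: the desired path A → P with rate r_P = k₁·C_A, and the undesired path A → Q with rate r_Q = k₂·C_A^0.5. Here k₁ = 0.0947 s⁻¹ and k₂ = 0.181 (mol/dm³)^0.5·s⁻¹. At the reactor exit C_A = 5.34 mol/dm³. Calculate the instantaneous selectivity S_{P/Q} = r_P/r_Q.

1.21

S_{P/Q} = r_P/r_Q = (k₁·C_A)/(k₂·C_A^0.5) = (k₁/k₂)·C_A^0.5.
= (0.0947×5.340) / (0.181×5.340^0.5) = 0.5057/0.4183 = 1.21.
Since the desired path is higher order in A, keeping C_A high (PFR or concentrated feed) favours P.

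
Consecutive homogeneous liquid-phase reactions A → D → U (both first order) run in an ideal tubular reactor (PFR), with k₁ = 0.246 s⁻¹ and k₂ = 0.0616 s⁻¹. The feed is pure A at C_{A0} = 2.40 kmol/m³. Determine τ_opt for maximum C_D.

Setting dC_D/dτ = 0 gives τ_opt = ln(k₂/k₁)/(k₂−k₁).
= ln(0.0616/0.246)/(0.0616−0.246) = ln(0.2504)/-0.1844 = -1.385/-0.1844 = 7.51 s.

7.51 s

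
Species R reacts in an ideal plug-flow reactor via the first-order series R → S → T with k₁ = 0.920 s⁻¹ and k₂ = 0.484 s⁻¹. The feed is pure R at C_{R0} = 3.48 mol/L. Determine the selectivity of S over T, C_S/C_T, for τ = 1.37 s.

2.15

The intermediate concentration in a first-order A→B→C sequence is C_S = k₁C_{R0}(e^(−k₁τ) − e^(−k₂τ))/(k₂−k₁).
e^(−k₁τ) = e^(−0.920×1.37) = e^(−1.260) = 0.2835; e^(−k₂τ) = e^(−0.6631) = 0.5153.
C_S = 0.920×3.48/(0.484−0.920) × (0.2835−0.5153) = (-7.343)×(-0.2317) = 1.702 mol/L.
C_R = C_{R0}e^(−k₁τ) = 0.9867 mol/L, so C_T = C_{R0}−C_R−C_S = 0.7917 mol/L; C_S/C_T = 2.15.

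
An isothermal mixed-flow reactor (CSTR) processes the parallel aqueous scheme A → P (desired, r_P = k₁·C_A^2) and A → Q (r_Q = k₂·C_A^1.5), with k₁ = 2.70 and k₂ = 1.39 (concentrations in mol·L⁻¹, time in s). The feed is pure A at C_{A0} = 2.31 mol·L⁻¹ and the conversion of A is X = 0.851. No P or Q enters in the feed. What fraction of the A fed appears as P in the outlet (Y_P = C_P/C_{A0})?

Exit C_A = C_{A0}(1−X) = 2.31×0.149 = 0.3442 mol·L⁻¹.
Rates in a CSTR are evaluated at the outlet concentration: r_P = 2.70×0.3442^2 = 0.3199, r_Q = 1.39×0.3442^1.5 = 0.2807.
Fraction of consumed A going to P: r_P/(r_P+r_Q) = 0.5326.
C_P = 0.5326·C_{A0}·X = 0.5326×2.31×0.851 = 1.05 mol·L⁻¹; Y_P = C_P/C_{A0} = 0.453.

0.453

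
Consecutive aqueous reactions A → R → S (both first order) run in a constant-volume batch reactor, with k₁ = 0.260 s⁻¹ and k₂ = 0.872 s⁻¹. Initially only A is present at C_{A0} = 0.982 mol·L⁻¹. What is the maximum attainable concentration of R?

0.175 mol·L⁻¹

For a first-order series the maximum intermediate yield is C_{R,max}/C_{A0} = (k₁/k₂)^[k₂/(k₂−k₁)].
= (0.260/0.872)^(0.872/(0.872−0.260)) = (0.2982)^(1.425) = 0.1783.
C_{R,max} = 0.1783×0.982 = 0.175 mol·L⁻¹.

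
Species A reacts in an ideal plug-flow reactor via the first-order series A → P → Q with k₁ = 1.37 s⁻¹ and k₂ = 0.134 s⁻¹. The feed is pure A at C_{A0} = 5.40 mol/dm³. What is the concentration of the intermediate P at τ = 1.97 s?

4.19 mol/dm³

The intermediate concentration in a first-order A→B→C sequence is C_P = k₁C_{A0}(e^(−k₁τ) − e^(−k₂τ))/(k₂−k₁).
e^(−k₁τ) = e^(−1.37×1.97) = e^(−2.699) = 0.06728; e^(−k₂τ) = e^(−0.2640) = 0.7680.
C_P = 1.37×5.40/(0.134−1.37) × (0.06728−0.7680) = (-5.985)×(-0.7007) = 4.194 mol/dm³.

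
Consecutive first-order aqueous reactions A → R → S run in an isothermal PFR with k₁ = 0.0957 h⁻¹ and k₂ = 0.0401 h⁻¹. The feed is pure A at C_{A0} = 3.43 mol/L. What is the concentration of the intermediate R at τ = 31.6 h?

1.38 mol/L

Solving the coupled first-order balances gives C_R(τ) = [k₁/(k₂−k₁)]·C_{A0}·(e^(−k₁τ) − e^(−k₂τ)).
e^(−k₁τ) = e^(−0.0957×31.6) = e^(−3.024) = 0.04860; e^(−k₂τ) = e^(−1.267) = 0.2816.
C_R = 0.0957×3.43/(0.0401−0.0957) × (0.04860−0.2816) = (-5.904)×(-0.2330) = 1.376 mol/L.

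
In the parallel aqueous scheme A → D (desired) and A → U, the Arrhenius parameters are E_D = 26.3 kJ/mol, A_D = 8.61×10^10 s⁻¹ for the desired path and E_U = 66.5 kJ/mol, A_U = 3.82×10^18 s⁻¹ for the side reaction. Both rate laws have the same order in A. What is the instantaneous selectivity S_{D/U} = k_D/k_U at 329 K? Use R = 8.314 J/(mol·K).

With equal orders, S_{D/U} = k_D/k_U = (A_D/A_U)·exp[(E_U−E_D)/(RT)].
(E_U−E_D)/(RT) = (66.5−26.3)×10³/(8.314×329) = 40200/2735 = 14.70.
k_D/k_U = (8.61×10^10/3.82×10^18)·exp(14.70) = 2.254×10^-8 × 2.414×10^6 = 0.0544.

0.0544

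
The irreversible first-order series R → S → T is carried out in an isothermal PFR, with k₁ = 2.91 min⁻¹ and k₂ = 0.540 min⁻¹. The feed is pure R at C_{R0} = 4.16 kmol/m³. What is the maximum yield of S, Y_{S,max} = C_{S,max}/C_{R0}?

0.681

For a first-order series the maximum intermediate yield is C_{S,max}/C_{R0} = (k₁/k₂)^[k₂/(k₂−k₁)].
= (2.91/0.540)^(0.540/(0.540−2.91)) = (5.389)^(-0.2278) = 0.6813.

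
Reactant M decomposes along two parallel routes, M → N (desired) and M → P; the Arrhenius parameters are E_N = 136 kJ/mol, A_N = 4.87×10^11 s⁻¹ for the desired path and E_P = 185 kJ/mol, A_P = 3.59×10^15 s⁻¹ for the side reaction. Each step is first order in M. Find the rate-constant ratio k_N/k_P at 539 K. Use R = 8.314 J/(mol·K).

7.61

With equal orders, S_{N/P} = k_N/k_P = (A_N/A_P)·exp[(E_P−E_N)/(RT)].
(E_P−E_N)/(RT) = (185−136)×10³/(8.314×539) = 49000/4481 = 10.93.
k_N/k_P = (4.87×10^11/3.59×10^15)·exp(10.93) = 1.357×10^-4 × 56076 = 7.61.
Since E_N < E_P, lowering the temperature improves selectivity toward N.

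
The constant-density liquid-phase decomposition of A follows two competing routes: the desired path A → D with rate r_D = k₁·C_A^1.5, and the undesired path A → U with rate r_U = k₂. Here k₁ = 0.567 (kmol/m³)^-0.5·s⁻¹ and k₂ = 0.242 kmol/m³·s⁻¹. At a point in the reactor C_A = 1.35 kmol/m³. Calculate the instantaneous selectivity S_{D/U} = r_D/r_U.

S_{D/U} = r_D/r_U = (k₁·C_A^1.5)/(k₂) = (k₁/k₂)·C_A^1.5.
= (0.567×1.350^1.5) / (0.242) = 0.8894/0.2420 = 3.68.

3.68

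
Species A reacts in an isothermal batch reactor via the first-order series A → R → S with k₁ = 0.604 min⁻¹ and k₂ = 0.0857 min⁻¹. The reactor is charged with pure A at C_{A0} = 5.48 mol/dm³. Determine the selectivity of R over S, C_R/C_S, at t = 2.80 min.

6.17

For first-order series with pure A initially, C_R(t) = k₁C_{A0}/(k₂−k₁)·(e^(−k₁t) − e^(−k₂t)).
e^(−k₁t) = e^(−0.604×2.80) = e^(−1.691) = 0.1843; e^(−k₂t) = e^(−0.2400) = 0.7867.
C_R = 0.604×5.48/(0.0857−0.604) × (0.1843−0.7867) = (-6.386)×(-0.6024) = 3.847 mol/dm³.
C_A = C_{A0}e^(−k₁t) = 1.010 mol/dm³, so C_S = C_{A0}−C_A−C_R = 0.6233 mol/dm³; C_R/C_S = 6.17.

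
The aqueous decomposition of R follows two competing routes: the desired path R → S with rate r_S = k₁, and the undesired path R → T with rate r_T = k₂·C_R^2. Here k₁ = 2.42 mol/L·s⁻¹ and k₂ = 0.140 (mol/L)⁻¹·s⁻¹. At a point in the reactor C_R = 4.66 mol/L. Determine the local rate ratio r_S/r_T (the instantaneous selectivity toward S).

0.796

S_{S/T} = r_S/r_T = (k₁)/(k₂·C_R^2) = (k₁/k₂)·C_R^-2.
= (2.42) / (0.140×4.660^2) = 2.420/3.040 = 0.796.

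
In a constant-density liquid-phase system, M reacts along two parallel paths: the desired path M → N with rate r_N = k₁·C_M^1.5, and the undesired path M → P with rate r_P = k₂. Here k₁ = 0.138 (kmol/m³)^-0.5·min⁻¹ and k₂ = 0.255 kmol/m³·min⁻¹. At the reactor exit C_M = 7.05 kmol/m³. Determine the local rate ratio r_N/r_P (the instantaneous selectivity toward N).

10.1

S_{N/P} = r_N/r_P = (k₁·C_M^1.5)/(k₂) = (k₁/k₂)·C_M^1.5.
= (0.138×7.050^1.5) / (0.255) = 2.583/0.2550 = 10.1.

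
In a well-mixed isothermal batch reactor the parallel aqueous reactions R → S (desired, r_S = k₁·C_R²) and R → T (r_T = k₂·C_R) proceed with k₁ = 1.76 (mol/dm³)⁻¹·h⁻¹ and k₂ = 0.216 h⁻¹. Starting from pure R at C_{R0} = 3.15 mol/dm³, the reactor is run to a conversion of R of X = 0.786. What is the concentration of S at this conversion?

2.30 mol/dm³

C_R = C_{R0}(1−X) = 0.6741 mol/dm³.
Along a PFR/batch, dC_T/dC_R = −r_T/(r_S+r_T) = −k₂/(k₂+k₁·C_R).
Integrating from C_{R0} to C_R: C_T = (0.216/1.76)·ln[(0.216+1.76·3.15)/(0.216+1.76·0.674)] = 0.1227·ln(5.760/1.402) = 0.1734 mol/dm³.
Then C_S = (C_{R0}−C_R) − C_T = 2.476 − 0.1734 = 2.303 mol/dm³.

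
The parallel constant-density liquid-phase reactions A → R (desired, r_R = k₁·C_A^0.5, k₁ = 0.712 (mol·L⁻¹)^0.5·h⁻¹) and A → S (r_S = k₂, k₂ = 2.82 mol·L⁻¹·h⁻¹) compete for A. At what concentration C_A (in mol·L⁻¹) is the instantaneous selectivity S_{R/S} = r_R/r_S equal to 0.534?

4.47 mol·L⁻¹

S_{R/S} = (k₁/k₂)·C_A^0.5 ⇒ C_A = (S·k₂/k₁)^(2).
= (0.534×2.82/0.712)^(2) = (2.115)^(2) = 4.47 mol·L⁻¹.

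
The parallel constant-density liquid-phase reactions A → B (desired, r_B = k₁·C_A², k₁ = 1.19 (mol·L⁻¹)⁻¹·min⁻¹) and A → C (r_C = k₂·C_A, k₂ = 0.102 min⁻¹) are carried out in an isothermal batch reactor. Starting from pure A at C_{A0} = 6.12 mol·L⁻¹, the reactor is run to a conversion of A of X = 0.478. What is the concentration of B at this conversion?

2.87 mol·L⁻¹

C_A = C_{A0}(1−X) = 3.195 mol·L⁻¹.
Along a PFR/batch, dC_C/dC_A = −r_C/(r_B+r_C) = −k₂/(k₂+k₁·C_A).
Integrating from C_{A0} to C_A: C_C = (0.102/1.19)·ln[(0.102+1.19·6.12)/(0.102+1.19·3.19)] = 0.08571·ln(7.385/3.904) = 0.05464 mol·L⁻¹.
Then C_B = (C_{A0}−C_A) − C_C = 2.925 − 0.05464 = 2.871 mol·L⁻¹.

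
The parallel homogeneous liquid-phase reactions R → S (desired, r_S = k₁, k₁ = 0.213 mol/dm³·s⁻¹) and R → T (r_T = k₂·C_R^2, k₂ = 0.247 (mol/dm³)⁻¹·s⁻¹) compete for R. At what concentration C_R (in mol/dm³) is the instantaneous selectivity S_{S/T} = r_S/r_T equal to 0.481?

S_{S/T} = (k₁/k₂)·C_R^-2 ⇒ C_R = (S·k₂/k₁)^(-0.5).
= (0.481×0.247/0.213)^(-0.5) = (0.5578)^(-0.5) = 1.34 mol/dm³.

1.34 mol/dm³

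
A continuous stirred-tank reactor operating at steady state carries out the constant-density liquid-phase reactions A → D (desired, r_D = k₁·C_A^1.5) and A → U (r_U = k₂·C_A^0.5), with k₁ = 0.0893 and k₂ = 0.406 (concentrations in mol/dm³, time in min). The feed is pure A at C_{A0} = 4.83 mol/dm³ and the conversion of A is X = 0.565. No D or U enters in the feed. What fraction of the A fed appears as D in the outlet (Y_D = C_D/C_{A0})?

0.179

Exit C_A = C_{A0}(1−X) = 4.83×0.435 = 2.101 mol/dm³.
Rates in a CSTR are evaluated at the outlet concentration: r_D = 0.0893×2.101^1.5 = 0.2720, r_U = 0.406×2.101^0.5 = 0.5885.
Fraction of consumed A going to D: r_D/(r_D+r_U) = 0.3161.
C_D = 0.3161·C_{A0}·X = 0.3161×4.83×0.565 = 0.863 mol/dm³; Y_D = C_D/C_{A0} = 0.179.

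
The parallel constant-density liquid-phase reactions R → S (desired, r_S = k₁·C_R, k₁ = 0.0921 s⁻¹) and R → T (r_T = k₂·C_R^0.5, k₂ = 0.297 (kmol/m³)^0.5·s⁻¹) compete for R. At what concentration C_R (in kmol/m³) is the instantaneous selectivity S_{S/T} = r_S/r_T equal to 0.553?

3.18 kmol/m³

S_{S/T} = (k₁/k₂)·C_R^0.5 ⇒ C_R = (S·k₂/k₁)^(2).
= (0.553×0.297/0.0921)^(2) = (1.783)^(2) = 3.18 kmol/m³.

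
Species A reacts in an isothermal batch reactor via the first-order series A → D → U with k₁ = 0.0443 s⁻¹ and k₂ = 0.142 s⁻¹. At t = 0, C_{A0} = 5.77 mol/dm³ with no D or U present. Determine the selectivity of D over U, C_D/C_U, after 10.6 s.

For first-order series with pure A initially, C_D(t) = k₁C_{A0}/(k₂−k₁)·(e^(−k₁t) − e^(−k₂t)).
e^(−k₁t) = e^(−0.0443×10.6) = e^(−0.4696) = 0.6253; e^(−k₂t) = e^(−1.505) = 0.2220.
C_D = 0.0443×5.77/(0.142−0.0443) × (0.6253−0.2220) = 2.616×0.4033 = 1.055 mol/dm³.
C_A = C_{A0}e^(−k₁t) = 3.608 mol/dm³, so C_U = C_{A0}−C_A−C_D = 1.107 mol/dm³; C_D/C_U = 0.953.

0.953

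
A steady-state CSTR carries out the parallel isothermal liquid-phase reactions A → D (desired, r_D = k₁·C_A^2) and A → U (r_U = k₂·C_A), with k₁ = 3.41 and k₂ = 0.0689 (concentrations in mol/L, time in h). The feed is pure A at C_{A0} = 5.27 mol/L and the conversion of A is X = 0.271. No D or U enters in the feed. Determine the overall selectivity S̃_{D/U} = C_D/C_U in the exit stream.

190

Exit C_A = C_{A0}(1−X) = 5.27×0.729 = 3.842 mol/L.
In a CSTR the entire volume is at exit conditions, so r_D = 3.41×3.842^2 = 50.33 and r_U = 0.0689×3.842 = 0.2647.
Overall selectivity = C_D/C_U = r_Dτ/(r_Uτ) = r_D/r_U = 190.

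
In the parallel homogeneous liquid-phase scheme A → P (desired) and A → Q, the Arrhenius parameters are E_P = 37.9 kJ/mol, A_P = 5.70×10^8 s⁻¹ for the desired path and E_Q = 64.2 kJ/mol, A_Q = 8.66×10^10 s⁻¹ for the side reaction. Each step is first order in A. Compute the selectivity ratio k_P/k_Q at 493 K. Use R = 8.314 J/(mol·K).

4.03

With equal orders, S_{P/Q} = k_P/k_Q = (A_P/A_Q)·exp[(E_Q−E_P)/(RT)].
(E_Q−E_P)/(RT) = (64.2−37.9)×10³/(8.314×493) = 26300/4099 = 6.417.
k_P/k_Q = (5.70×10^8/8.66×10^10)·exp(6.417) = 0.006582 × 611.9 = 4.03.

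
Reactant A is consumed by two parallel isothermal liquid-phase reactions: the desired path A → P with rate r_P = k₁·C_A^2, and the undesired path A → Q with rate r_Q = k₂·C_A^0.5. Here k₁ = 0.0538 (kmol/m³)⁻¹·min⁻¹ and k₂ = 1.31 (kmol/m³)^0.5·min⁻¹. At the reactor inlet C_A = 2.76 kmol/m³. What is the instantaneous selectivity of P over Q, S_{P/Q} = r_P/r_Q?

0.188

S_{P/Q} = r_P/r_Q = (k₁·C_A^2)/(k₂·C_A^0.5) = (k₁/k₂)·C_A^1.5.
= (0.0538×2.760^2) / (1.31×2.760^0.5) = 0.4098/2.176 = 0.188.
Since the desired path is higher order in A, keeping C_A high (PFR or concentrated feed) favours P.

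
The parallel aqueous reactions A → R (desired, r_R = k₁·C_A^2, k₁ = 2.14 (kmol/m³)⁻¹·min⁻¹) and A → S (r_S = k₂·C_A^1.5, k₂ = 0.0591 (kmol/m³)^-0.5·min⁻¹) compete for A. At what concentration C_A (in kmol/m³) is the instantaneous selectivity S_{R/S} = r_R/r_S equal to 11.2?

S_{R/S} = (k₁/k₂)·C_A^0.5 ⇒ C_A = (S·k₂/k₁)^(2).
= (11.2×0.0591/2.14)^(2) = (0.3093)^(2) = 0.0957 kmol/m³.

0.0957 kmol/m³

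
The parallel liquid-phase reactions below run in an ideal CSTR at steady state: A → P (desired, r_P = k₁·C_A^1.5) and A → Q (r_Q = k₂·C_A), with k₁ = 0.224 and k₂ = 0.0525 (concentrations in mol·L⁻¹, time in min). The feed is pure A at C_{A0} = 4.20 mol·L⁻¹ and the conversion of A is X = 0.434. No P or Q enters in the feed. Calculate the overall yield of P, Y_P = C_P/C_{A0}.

Exit C_A = C_{A0}(1−X) = 4.20×0.566 = 2.377 mol·L⁻¹.
Rates in a CSTR are evaluated at the outlet concentration: r_P = 0.224×2.377^1.5 = 0.8210, r_Q = 0.0525×2.377 = 0.1248.
Fraction of consumed A going to P: r_P/(r_P+r_Q) = 0.8680.
C_P = 0.8680·C_{A0}·X = 0.8680×4.20×0.434 = 1.58 mol·L⁻¹; Y_P = C_P/C_{A0} = 0.377.

0.377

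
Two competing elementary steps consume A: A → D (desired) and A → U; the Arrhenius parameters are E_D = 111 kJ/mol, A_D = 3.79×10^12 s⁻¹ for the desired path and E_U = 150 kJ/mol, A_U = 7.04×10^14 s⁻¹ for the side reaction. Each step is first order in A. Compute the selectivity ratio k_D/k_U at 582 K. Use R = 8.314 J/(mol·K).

17.0

Since both paths have the same order in A, the concentration cancels and S_{D/U} = k_D/k_U = (A_D/A_U)·exp[(E_U−E_D)/(RT)].
(E_U−E_D)/(RT) = (150−111)×10³/(8.314×582) = 39000/4839 = 8.060.
k_D/k_U = (3.79×10^12/7.04×10^14)·exp(8.060) = 0.005384 × 3165 = 17.0.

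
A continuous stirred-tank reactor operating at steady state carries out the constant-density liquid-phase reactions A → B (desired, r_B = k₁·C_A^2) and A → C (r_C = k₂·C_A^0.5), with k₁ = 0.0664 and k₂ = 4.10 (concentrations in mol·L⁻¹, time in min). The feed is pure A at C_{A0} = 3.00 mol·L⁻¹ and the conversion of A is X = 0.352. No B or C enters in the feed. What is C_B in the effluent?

0.0444 mol·L⁻¹

Exit C_A = C_{A0}(1−X) = 3.00×0.648 = 1.944 mol·L⁻¹.
Rates in a CSTR are evaluated at the outlet concentration: r_B = 0.0664×1.944^2 = 0.2509, r_C = 4.10×1.944^0.5 = 5.717.
Fraction of consumed A going to B: r_B/(r_B+r_C) = 0.04205.
C_B = 0.04205·C_{A0}·X = 0.04205×3.00×0.352 = 0.0444 mol·L⁻¹.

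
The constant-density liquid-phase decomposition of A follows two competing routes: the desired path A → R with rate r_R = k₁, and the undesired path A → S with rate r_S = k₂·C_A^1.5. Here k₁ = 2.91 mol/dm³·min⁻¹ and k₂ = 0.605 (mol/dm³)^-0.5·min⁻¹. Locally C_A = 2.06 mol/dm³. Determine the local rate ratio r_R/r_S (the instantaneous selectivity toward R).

1.63

S_{R/S} = r_R/r_S = (k₁)/(k₂·C_A^1.5) = (k₁/k₂)·C_A^-1.5.
= (2.91) / (0.605×2.060^1.5) = 2.910/1.789 = 1.63.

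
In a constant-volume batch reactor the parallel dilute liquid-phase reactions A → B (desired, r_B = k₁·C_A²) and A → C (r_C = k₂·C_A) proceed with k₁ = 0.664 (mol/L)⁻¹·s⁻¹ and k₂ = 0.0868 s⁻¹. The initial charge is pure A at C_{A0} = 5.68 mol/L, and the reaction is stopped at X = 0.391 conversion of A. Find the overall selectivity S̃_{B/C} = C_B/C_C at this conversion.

C_A = C_{A0}(1−X) = 3.459 mol/L.
Along a PFR/batch, dC_C/dC_A = −r_C/(r_B+r_C) = −k₂/(k₂+k₁·C_A).
Integrating from C_{A0} to C_A: C_C = (0.0868/0.664)·ln[(0.0868+0.664·5.68)/(0.0868+0.664·3.46)] = 0.1307·ln(3.858/2.384) = 0.06296 mol/L.
Then C_B = (C_{A0}−C_A) − C_C = 2.221 − 0.06296 = 2.158 mol/L.
S̃_{B/C} = C_B/C_C = 2.158/0.06296 = 34.3.

34.3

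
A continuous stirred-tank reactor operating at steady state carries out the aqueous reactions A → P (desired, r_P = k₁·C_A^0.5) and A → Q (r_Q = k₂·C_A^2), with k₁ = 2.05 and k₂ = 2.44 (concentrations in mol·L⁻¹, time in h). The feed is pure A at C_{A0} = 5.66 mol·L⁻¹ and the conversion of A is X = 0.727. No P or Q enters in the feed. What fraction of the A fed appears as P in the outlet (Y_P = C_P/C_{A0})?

0.221

Exit C_A = C_{A0}(1−X) = 5.66×0.273 = 1.545 mol·L⁻¹.
A CSTR operates uniformly at the exit composition, giving r_P = 2.548 and r_Q = 5.826 (each k·C_A^n at C_A = 1.545).
Fraction of consumed A going to P: r_P/(r_P+r_Q) = 0.3043.
C_P = 0.3043·C_{A0}·X = 0.3043×5.66×0.727 = 1.25 mol·L⁻¹; Y_P = C_P/C_{A0} = 0.221.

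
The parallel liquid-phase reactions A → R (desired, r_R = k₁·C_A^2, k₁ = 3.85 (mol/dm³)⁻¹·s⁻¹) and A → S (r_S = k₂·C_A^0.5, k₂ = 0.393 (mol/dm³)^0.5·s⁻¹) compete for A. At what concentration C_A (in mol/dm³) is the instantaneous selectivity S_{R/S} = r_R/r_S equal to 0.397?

S_{R/S} = (k₁/k₂)·C_A^1.5 ⇒ C_A = (S·k₂/k₁)^(1/1.5).
= (0.397×0.393/3.85)^(0.6667) = (0.04052)^(0.6667) = 0.118 mol/dm³.

0.118 mol/dm³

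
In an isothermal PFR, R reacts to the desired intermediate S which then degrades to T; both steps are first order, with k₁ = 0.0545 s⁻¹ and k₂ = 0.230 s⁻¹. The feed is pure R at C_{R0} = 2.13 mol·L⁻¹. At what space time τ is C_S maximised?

The intermediate peaks when r₁ = r₂, i.e. k₁e^(−k₁τ) = k₂e^(−k₂τ), giving τ_opt = ln(k₂/k₁)/(k₂−k₁).
= ln(0.230/0.0545)/(0.230−0.0545) = ln(4.220)/0.1755 = 1.440/0.1755 = 8.20 s.

8.20 s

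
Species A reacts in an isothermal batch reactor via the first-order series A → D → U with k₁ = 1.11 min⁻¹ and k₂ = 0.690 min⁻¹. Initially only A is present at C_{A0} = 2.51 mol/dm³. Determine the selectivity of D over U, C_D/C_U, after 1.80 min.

0.881

Solving the coupled first-order balances gives C_D(t) = [k₁/(k₂−k₁)]·C_{A0}·(e^(−k₁t) − e^(−k₂t)).
e^(−k₁t) = e^(−1.11×1.80) = e^(−1.998) = 0.1356; e^(−k₂t) = e^(−1.242) = 0.2888.
C_D = 1.11×2.51/(0.690−1.11) × (0.1356−0.2888) = (-6.634)×(-0.1532) = 1.016 mol/dm³.
C_A = C_{A0}e^(−k₁t) = 0.3404 mol/dm³, so C_U = C_{A0}−C_A−C_D = 1.153 mol/dm³; C_D/C_U = 0.881.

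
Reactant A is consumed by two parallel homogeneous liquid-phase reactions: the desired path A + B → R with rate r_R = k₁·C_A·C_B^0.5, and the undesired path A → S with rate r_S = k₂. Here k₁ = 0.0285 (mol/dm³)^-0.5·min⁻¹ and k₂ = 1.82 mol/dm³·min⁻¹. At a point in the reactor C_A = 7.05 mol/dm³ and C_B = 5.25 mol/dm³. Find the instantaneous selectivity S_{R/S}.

0.253

S_{R/S} = r_R/r_S = (k₁·C_A·C_B^0.5)/(k₂) = (k₁/k₂)·C_A·C_B^0.5.
= (0.0285×7.050×5.250^0.5) / (1.82) = 0.4604/1.820 = 0.253.
Since the desired path is higher order in A, keeping C_A high (PFR or concentrated feed) favours R.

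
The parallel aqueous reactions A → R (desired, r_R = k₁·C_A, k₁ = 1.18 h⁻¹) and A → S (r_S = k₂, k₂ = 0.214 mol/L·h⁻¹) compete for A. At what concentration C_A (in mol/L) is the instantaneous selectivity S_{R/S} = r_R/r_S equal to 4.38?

S_{R/S} = (k₁/k₂)·C_A ⇒ C_A = S·k₂/k₁.
= 4.38×0.214/1.18 = 0.794 mol/L.

0.794 mol/L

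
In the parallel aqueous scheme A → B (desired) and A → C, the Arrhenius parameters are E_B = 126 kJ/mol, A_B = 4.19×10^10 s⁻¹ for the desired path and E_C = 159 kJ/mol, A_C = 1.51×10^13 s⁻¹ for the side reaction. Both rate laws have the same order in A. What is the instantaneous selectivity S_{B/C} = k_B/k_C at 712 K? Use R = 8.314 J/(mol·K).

k_B/k_C = (A_B/A_C)·exp[−(E_B−E_C)/(RT)] = (A_B/A_C)·exp[(E_C−E_B)/(RT)].
(E_C−E_B)/(RT) = (159−126)×10³/(8.314×712) = 33000/5920 = 5.575.
k_B/k_C = (4.19×10^10/1.51×10^13)·exp(5.575) = 0.002775 × 263.7 = 0.732.
Since E_B < E_C, lowering the temperature improves selectivity toward B.

0.732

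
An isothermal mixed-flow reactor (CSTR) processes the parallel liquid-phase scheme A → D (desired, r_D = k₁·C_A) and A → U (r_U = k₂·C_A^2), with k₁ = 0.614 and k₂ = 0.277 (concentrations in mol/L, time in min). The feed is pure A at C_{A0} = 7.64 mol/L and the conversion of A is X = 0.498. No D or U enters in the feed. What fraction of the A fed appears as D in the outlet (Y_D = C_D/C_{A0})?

Exit C_A = C_{A0}(1−X) = 7.64×0.502 = 3.835 mol/L.
A CSTR operates uniformly at the exit composition, giving r_D = 2.355 and r_U = 4.074 (each k·C_A^n at C_A = 3.835).
Fraction of consumed A going to D: r_D/(r_D+r_U) = 0.3663.
C_D = 0.3663·C_{A0}·X = 0.3663×7.64×0.498 = 1.39 mol/L; Y_D = C_D/C_{A0} = 0.182.

0.182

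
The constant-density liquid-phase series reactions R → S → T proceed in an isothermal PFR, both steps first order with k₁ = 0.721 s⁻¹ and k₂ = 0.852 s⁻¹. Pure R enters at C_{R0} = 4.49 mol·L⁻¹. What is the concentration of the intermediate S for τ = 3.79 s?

Solving the coupled first-order balances gives C_S(τ) = [k₁/(k₂−k₁)]·C_{R0}·(e^(−k₁τ) − e^(−k₂τ)).
e^(−k₁τ) = e^(−0.721×3.79) = e^(−2.733) = 0.06505; e^(−k₂τ) = e^(−3.229) = 0.03959.
C_S = 0.721×4.49/(0.852−0.721) × (0.06505−0.03959) = 24.71×0.02546 = 0.6291 mol·L⁻¹.

0.629 mol·L⁻¹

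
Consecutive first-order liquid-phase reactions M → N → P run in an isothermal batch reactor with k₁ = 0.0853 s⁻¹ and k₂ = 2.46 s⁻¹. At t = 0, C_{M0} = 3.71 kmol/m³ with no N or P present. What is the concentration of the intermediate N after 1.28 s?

For first-order series with pure M initially, C_N(t) = k₁C_{M0}/(k₂−k₁)·(e^(−k₁t) − e^(−k₂t)).
e^(−k₁t) = e^(−0.0853×1.28) = e^(−0.1092) = 0.8966; e^(−k₂t) = e^(−3.149) = 0.04290.
C_N = 0.0853×3.71/(2.46−0.0853) × (0.8966−0.04290) = 0.1333×0.8537 = 0.1138 kmol/m³.

0.114 kmol/m³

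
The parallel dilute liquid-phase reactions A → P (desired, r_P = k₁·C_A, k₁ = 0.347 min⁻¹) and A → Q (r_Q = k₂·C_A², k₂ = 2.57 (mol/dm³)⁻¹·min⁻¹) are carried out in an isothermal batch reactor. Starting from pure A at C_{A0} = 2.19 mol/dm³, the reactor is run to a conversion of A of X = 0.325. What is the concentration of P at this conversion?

0.0493 mol/dm³

C_A = C_{A0}(1−X) = 1.478 mol/dm³.
Along a PFR/batch, dC_P/dC_A = −r_P/(r_P+r_Q) = −k₁/(k₁+k₂·C_A).
Integrating from C_{A0} to C_A: C_P = (0.347/2.57)·ln[(0.347+2.57·2.19)/(0.347+2.57·1.48)] = 0.1350·ln(5.975/4.146) = 0.04934 mol/dm³.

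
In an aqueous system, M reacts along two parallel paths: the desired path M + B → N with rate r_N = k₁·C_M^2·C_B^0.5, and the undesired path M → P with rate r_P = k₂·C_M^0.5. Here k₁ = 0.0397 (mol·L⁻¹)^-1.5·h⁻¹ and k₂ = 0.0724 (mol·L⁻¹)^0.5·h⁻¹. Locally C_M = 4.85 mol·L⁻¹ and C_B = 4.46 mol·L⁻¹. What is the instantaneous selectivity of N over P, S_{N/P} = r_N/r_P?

12.4

S_{N/P} = r_N/r_P = (k₁·C_M^2·C_B^0.5)/(k₂·C_M^0.5) = (k₁/k₂)·C_M^1.5·C_B^0.5.
= (0.0397×4.850^2×4.460^0.5) / (0.0724×4.850^0.5) = 1.972/0.1594 = 12.4.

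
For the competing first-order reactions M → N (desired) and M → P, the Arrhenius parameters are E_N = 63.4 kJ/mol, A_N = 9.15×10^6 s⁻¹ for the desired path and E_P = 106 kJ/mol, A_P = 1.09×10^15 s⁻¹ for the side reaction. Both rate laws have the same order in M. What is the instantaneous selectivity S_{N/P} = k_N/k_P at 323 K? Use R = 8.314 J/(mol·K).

0.0651

k_N/k_P = (A_N/A_P)·exp[−(E_N−E_P)/(RT)] = (A_N/A_P)·exp[(E_P−E_N)/(RT)].
(E_P−E_N)/(RT) = (106−63.4)×10³/(8.314×323) = 42600/2685 = 15.86.
k_N/k_P = (9.15×10^6/1.09×10^15)·exp(15.86) = 8.394×10^-9 × 7.752×10^6 = 0.0651.
Since E_N < E_P, lowering the temperature improves selectivity toward N.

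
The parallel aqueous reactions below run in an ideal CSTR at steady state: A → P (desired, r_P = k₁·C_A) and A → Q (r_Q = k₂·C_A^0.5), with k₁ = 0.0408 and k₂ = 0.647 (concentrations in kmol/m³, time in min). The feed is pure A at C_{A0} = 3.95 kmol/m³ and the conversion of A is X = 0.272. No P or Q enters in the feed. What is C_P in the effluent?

Exit C_A = C_{A0}(1−X) = 3.95×0.728 = 2.876 kmol/m³.
Rates in a CSTR are evaluated at the outlet concentration: r_P = 0.0408×2.876 = 0.1173, r_Q = 0.647×2.876^0.5 = 1.097.
Fraction of consumed A going to P: r_P/(r_P+r_Q) = 0.09660.
C_P = 0.09660·C_{A0}·X = 0.09660×3.95×0.272 = 0.104 kmol/m³.

0.104 kmol/m³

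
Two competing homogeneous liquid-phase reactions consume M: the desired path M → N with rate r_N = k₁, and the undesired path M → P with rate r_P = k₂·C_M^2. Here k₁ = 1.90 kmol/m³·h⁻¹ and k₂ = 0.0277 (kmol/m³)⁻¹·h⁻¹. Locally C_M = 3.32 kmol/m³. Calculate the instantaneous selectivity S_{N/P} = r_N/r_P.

6.22

S_{N/P} = r_N/r_P = (k₁)/(k₂·C_M^2) = (k₁/k₂)·C_M^-2.
= (1.90) / (0.0277×3.320^2) = 1.900/0.3053 = 6.22.
The undesired path is higher order in M, so low C_M (CSTR or dilute feed) favours N.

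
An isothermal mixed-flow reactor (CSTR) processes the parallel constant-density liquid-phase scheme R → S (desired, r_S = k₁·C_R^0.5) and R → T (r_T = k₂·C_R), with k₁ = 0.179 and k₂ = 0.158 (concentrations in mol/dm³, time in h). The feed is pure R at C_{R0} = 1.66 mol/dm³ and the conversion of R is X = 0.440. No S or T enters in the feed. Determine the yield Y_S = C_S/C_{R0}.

Exit C_R = C_{R0}(1−X) = 1.66×0.560 = 0.9296 mol/dm³.
Rates in a CSTR are evaluated at the outlet concentration: r_S = 0.179×0.9296^0.5 = 0.1726, r_T = 0.158×0.9296 = 0.1469.
Fraction of consumed R going to S: r_S/(r_S+r_T) = 0.5402.
C_S = 0.5402·C_{R0}·X = 0.5402×1.66×0.440 = 0.395 mol/dm³; Y_S = C_S/C_{R0} = 0.238.

0.238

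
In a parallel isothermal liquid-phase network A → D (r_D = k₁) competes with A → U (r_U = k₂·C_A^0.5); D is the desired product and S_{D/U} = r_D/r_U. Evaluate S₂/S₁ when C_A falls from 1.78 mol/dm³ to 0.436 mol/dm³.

2.02

S_{D/U} = (k₁/k₂)·C_A^-0.5, so S₂/S₁ = (C_{A,2}/C_{A,1})^-0.5.
= (0.436/1.78)^(-0.5) = (0.2449)^(-0.5) = 2.02.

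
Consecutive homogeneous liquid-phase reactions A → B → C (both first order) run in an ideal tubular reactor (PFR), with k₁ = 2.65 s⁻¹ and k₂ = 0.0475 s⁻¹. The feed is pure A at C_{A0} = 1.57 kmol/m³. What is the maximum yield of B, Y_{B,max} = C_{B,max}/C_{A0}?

0.929

Evaluating C_B at τ_opt = ln(k₂/k₁)/(k₂−k₁) gives C_{B,max}/C_{A0} = (k₁/k₂)^[k₂/(k₂−k₁)].
= (2.65/0.0475)^(0.0475/(0.0475−2.65)) = (55.79)^(-0.01825) = 0.9292.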